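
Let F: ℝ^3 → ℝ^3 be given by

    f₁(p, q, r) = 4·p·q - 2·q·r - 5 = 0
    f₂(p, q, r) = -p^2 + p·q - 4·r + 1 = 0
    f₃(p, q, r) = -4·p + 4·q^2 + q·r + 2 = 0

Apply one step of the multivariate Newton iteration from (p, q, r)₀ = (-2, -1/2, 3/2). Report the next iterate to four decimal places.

(0.7371, -0.8982, 2.0941)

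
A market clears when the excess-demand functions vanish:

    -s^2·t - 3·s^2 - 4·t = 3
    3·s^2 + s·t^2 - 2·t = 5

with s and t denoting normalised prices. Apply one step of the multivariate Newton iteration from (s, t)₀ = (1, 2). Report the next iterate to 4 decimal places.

(2.4000, -4.0000)

At (1, 2): F = (-16.0000, -2.0000).
Jacobian J = [[-2·s·t - 6·s, -s^2 - 4], [6·s + t^2, 2·s·t - 2]].
At the point, J = [[-10.0000, -5.0000], [10.0000, 2.0000]] (det J = 30.0000).
Solving J·Δ = −F gives Δ = (1.4000, -6.0000).
Then the next iterate is (s, t)₁ = (2.4000, -4.0000).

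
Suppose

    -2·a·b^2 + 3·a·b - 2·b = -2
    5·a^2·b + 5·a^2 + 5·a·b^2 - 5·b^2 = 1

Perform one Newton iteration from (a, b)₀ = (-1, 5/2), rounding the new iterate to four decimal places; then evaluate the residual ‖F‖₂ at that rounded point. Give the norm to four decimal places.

0.9894

At (-1, 5/2): F = (2.0000, -46.0000).
Jacobian J = [[-2·b^2 + 3·b, -4·a·b + 3·a - 2], [10·a·b + 10·a + 5·b^2, 5·a^2 + 10·a·b - 10·b]].
At the point, J = [[-5.0000, 5.0000], [-3.7500, -45.0000]] (det J = 243.7500).
Solving J·Δ = −F gives Δ = (-0.5744, -0.9744).
Then the next iterate is (a, b)₁ = (-1.5744, 1.5256).
Re-evaluating at (-1.5744, 1.5256): F = (-0.928222, 0.342465), so ‖F‖₂ = 0.9894.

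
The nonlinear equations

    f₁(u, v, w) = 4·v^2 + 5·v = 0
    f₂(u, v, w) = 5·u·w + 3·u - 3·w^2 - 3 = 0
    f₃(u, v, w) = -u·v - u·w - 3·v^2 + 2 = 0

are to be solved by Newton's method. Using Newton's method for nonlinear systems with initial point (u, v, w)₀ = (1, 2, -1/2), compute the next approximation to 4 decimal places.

At (1, 2, -1/2): F = (26.0000, -3.2500, -11.5000).
Jacobian J = [[0, 8·v + 5, 0], [5·w + 3, 0, 5·u - 6·w], [-v - w, -u - 6·v, -u]].
At the point, J = [[0.0000, 21.0000, 0.0000], [0.5000, 0.0000, 8.0000], [-1.5000, -13.0000, -1.0000]] (det J = -241.5000).
Solving J·Δ = −F gives Δ = (2.9141, -1.2381, 0.2241).
Then the next iterate is (u, v, w)₁ = (3.9141, 0.7619, -0.2759).

(3.9141, 0.7619, -0.2759)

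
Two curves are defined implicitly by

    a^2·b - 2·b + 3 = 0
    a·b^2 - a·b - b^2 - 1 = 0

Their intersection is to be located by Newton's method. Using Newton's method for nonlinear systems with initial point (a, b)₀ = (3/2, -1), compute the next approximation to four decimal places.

(2.5179, 0.2143)

At (3/2, -1): F = (2.7500, 1.0000).
Jacobian J = [[2·a·b, a^2 - 2], [b^2 - b, 2·a·b - a - 2·b]].
At the point, J = [[-3.0000, 0.2500], [2.0000, -2.5000]] (det J = 7.0000).
Solving J·Δ = −F gives Δ = (1.0179, 1.2143).
Then the next iterate is (a, b)₁ = (2.5179, 0.2143).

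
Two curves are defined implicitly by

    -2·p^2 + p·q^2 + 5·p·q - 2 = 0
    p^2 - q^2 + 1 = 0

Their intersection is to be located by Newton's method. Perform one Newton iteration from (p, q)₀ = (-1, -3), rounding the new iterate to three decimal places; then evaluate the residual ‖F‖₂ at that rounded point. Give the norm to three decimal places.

At (-1, -3): F = (2.000, -7.000).
Jacobian J = [[-4·p + q^2 + 5·q, 2·p·q + 5·p], [2·p, -2·q]].
At the point, J = [[-2.000, 1.000], [-2.000, 6.000]] (det J = -10.000).
Solving J·Δ = −F gives Δ = (1.900, 1.800).
Then the next iterate is (p, q)₁ = (0.900, -1.200).
Re-evaluating at (0.900, -1.200): F = (-7.724, 0.370), so ‖F‖₂ = 7.733.

7.733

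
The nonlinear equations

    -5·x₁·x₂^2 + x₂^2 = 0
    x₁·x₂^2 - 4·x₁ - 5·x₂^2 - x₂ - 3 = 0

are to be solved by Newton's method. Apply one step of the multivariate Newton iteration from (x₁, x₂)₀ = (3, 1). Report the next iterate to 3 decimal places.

At (3, 1): F = (-14.000, -18.000).
Jacobian J = [[-5·x₂^2, -10·x₁·x₂ + 2·x₂], [x₂^2 - 4, 2·x₁·x₂ - 10·x₂ - 1]].
At the point, J = [[-5.000, -28.000], [-3.000, -5.000]] (det J = -59.000).
Solving J·Δ = −F gives Δ = (-7.356, 0.814).
Then the next iterate is (x₁, x₂)₁ = (-4.356, 1.814).

(-4.356, 1.814)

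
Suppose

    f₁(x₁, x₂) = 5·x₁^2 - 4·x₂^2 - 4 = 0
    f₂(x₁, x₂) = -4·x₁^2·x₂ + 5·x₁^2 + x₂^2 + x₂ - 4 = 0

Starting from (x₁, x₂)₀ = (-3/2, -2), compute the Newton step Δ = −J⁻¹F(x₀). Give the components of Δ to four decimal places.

(0.4117, 0.9328)

At (-3/2, -2): F = (-8.7500, 27.2500).
Jacobian J = [[10·x₁, -8·x₂], [-8·x₁·x₂ + 10·x₁, -4·x₁^2 + 2·x₂ + 1]].
At the point, J = [[-15.0000, 16.0000], [-39.0000, -12.0000]] (det J = 804.0000).
Solving J·Δ = −F gives Δ = (0.4117, 0.9328).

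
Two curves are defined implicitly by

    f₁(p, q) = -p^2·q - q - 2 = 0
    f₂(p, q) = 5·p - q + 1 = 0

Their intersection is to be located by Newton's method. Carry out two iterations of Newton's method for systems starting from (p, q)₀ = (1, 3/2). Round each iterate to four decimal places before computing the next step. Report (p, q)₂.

(-0.6076, -2.0382)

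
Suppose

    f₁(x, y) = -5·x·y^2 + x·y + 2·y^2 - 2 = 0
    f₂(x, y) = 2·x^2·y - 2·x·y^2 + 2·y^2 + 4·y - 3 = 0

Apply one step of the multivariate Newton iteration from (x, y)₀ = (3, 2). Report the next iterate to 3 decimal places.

(1.614, 1.530)

At (3, 2): F = (-48.000, 25.000).
Jacobian J = [[-5·y^2 + y, -10·x·y + x + 4·y], [4·x·y - 2·y^2, 2·x^2 - 4·x·y + 4·y + 4]].
At the point, J = [[-18.000, -49.000], [16.000, 6.000]] (det J = 676.000).
Solving J·Δ = −F gives Δ = (-1.386, -0.470).
Then the next iterate is (x, y)₁ = (1.614, 1.530).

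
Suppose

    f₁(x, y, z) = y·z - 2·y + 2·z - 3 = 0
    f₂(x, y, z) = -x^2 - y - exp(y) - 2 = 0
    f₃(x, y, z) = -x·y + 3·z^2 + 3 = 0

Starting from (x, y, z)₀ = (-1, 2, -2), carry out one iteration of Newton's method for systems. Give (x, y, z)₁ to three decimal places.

(-3.543, -0.083, -0.333)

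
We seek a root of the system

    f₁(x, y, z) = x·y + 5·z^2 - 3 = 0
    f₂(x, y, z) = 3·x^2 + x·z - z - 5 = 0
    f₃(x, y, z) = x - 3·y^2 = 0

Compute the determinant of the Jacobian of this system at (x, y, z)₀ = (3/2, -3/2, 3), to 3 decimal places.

3247.500

J = [[y, x, 10·z], [6·x + z, 0, x - 1], [1, -6·y, 0]].
At the point, J = [[-1.500, 1.500, 30.000], [12.000, 0.000, 0.500], [1.000, 9.000, 0.000]].
det J = 3247.500.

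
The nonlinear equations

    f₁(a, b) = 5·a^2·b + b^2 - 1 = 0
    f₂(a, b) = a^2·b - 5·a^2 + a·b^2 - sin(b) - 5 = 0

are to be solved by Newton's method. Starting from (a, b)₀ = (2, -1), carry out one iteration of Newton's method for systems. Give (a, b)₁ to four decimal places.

(0.8662, -1.1487)

At (2, -1): F = (-20.0000, -26.158529).
Jacobian J = [[10·a·b, 5·a^2 + 2·b], [2·a·b - 10·a + b^2, a^2 + 2·a·b - cos(b)]].
At the point, J = [[-20.0000, 18.0000], [-23.0000, -0.540302]] (det J = 424.806046).
Solving J·Δ = −F gives Δ = (-1.1338, -0.1487).
Then the next iterate is (a, b)₁ = (0.8662, -1.1487).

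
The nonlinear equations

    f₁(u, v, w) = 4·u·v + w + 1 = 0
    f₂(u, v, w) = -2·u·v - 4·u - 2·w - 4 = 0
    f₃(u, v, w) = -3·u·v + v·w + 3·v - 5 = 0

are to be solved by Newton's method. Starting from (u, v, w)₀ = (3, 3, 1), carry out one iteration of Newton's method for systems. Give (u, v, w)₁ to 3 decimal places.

(-0.271, 3.322, -1.610)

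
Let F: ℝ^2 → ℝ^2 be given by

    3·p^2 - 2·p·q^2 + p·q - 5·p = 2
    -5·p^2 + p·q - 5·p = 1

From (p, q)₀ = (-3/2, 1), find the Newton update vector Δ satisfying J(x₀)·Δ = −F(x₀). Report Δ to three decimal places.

(0.278, -2.130)

At (-3/2, 1): F = (13.750, -6.250).
Jacobian J = [[6·p - 2·q^2 + q - 5, -4·p·q + p], [-10·p + q - 5, p]].
At the point, J = [[-15.000, 4.500], [11.000, -1.500]] (det J = -27.000).
Solving J·Δ = −F gives Δ = (0.278, -2.130).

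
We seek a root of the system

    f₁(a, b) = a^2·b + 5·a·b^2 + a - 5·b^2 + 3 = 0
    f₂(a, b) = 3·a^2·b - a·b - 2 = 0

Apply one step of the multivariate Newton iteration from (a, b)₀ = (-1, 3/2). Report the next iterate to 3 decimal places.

At (-1, 3/2): F = (-19.000, 4.000).
Jacobian J = [[2·a·b + 5·b^2 + 1, a^2 + 10·a·b - 10·b], [6·a·b - b, 3·a^2 - a]].
At the point, J = [[9.250, -29.000], [-10.500, 4.000]] (det J = -267.500).
Solving J·Δ = −F gives Δ = (0.150, -0.607).
Then the next iterate is (a, b)₁ = (-0.850, 0.893).

(-0.850, 0.893)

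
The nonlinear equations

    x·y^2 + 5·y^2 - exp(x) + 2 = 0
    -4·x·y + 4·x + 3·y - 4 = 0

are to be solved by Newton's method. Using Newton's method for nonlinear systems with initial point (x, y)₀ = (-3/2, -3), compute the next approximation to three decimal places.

(-0.349, -0.934)

At (-3/2, -3): F = (33.27687, -37.000).
Jacobian J = [[y^2 - exp(x), 2·x·y + 10·y], [-4·y + 4, -4·x + 3]].
At the point, J = [[8.77687, -21.000], [16.000, 9.000]] (det J = 414.99183).
Solving J·Δ = −F gives Δ = (1.151, 2.066).
Then the next iterate is (x, y)₁ = (-0.349, -0.934).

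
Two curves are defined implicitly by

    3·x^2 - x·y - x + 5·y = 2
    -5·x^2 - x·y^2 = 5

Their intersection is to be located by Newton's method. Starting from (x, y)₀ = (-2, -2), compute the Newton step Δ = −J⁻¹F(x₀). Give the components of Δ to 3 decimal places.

At (-2, -2): F = (-2.000, -17.000).
Jacobian J = [[6·x - y - 1, -x + 5], [-10·x - y^2, -2·x·y]].
At the point, J = [[-11.000, 7.000], [16.000, -8.000]] (det J = -24.000).
Solving J·Δ = −F gives Δ = (5.625, 9.125).

(5.625, 9.125)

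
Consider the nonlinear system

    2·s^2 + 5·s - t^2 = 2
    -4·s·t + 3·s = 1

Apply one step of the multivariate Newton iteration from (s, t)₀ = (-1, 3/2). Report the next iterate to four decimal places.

(-5.6000, -2.4500)

At (-1, 3/2): F = (-7.2500, 2.0000).
Jacobian J = [[4·s + 5, -2·t], [-4·t + 3, -4·s]].
At the point, J = [[1.0000, -3.0000], [-3.0000, 4.0000]] (det J = -5.0000).
Solving J·Δ = −F gives Δ = (-4.6000, -3.9500).
Then the next iterate is (s, t)₁ = (-5.6000, -2.4500).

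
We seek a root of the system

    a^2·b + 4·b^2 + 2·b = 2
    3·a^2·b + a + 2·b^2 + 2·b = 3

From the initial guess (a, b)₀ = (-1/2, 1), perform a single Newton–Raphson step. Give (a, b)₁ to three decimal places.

(-1.655, 0.473)

At (-1/2, 1): F = (4.250, 1.250).
Jacobian J = [[2·a·b, a^2 + 8·b + 2], [6·a·b + 1, 3·a^2 + 4·b + 2]].
At the point, J = [[-1.000, 10.250], [-2.000, 6.750]] (det J = 13.750).
Solving J·Δ = −F gives Δ = (-1.155, -0.527).
Then the next iterate is (a, b)₁ = (-1.655, 0.473).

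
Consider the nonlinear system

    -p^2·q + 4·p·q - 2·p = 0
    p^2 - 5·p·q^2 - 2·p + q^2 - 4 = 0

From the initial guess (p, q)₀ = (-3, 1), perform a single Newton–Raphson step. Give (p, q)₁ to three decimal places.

(2.118, 2.235)

At (-3, 1): F = (-15.000, 27.000).
Jacobian J = [[-2·p·q + 4·q - 2, -p^2 + 4·p], [2·p - 5·q^2 - 2, -10·p·q + 2·q]].
At the point, J = [[8.000, -21.000], [-13.000, 32.000]] (det J = -17.000).
Solving J·Δ = −F gives Δ = (5.118, 1.235).
Then the next iterate is (p, q)₁ = (2.118, 2.235).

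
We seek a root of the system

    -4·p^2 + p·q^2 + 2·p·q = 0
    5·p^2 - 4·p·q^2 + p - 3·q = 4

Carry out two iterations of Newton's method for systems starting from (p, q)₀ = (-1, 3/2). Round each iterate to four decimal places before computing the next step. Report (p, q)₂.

At (-1, 3/2): F = (-9.2500, 4.5000).
Jacobian J = [[-8·p + q^2 + 2·q, 2·p·q + 2·p], [10·p - 4·q^2 + 1, -8·p·q - 3]].
At the point, J = [[13.2500, -5.0000], [-18.0000, 9.0000]] (det J = 29.2500).
Solving J·Δ = −F gives Δ = (2.0769, 3.6538).
Then the next iterate is (p, q)₁ = (1.0769, 5.1538).
Round to (1.0769, 5.1538) and repeat: F = (35.065646, -127.002915), J = [[28.254054, 13.254054], [-94.477618, -47.401018]].
Δ = (0.2430, -3.1637), so (p, q)₂ = (1.3199, 1.9901).

(1.3199, 1.9901)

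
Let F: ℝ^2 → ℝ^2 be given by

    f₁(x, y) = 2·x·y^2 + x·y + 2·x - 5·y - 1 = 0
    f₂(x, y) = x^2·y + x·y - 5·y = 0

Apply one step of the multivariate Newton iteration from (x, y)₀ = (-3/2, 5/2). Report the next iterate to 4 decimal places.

At (-3/2, 5/2): F = (-39.0000, -10.6250).
Jacobian J = [[2·y^2 + y + 2, 4·x·y + x - 5], [2·x·y + y, x^2 + x - 5]].
At the point, J = [[17.0000, -21.5000], [-5.0000, -4.2500]] (det J = -179.7500).
Solving J·Δ = −F gives Δ = (-0.3487, -2.0897).
Then the next iterate is (x, y)₁ = (-1.8487, 0.4103).

(-1.8487, 0.4103)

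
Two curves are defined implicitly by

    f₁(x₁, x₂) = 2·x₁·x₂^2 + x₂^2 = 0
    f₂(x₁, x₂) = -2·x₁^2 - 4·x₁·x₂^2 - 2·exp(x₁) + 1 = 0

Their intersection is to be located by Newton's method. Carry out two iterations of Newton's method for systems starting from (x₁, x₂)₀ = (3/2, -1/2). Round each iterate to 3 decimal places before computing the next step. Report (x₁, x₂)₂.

(0.118, -0.260)

At (3/2, -1/2): F = (1.000, -13.96338).
Jacobian J = [[2·x₂^2, 4·x₁·x₂ + 2·x₂], [-4·x₁ - 4·x₂^2 - 2·exp(x₁), -8·x₁·x₂]].
At the point, J = [[0.500, -4.000], [-15.96338, 6.000]] (det J = -60.85351).
Solving J·Δ = −F gives Δ = (-0.819, 0.148).
Then the next iterate is (x₁, x₂)₁ = (0.681, -0.352).
Round to (0.681, -0.352) and repeat: F = (0.29266, -4.21674), J = [[0.24781, -1.66285], [-7.17132, 1.91770]].
Δ = (-0.563, 0.092), so (x₁, x₂)₂ = (0.118, -0.260).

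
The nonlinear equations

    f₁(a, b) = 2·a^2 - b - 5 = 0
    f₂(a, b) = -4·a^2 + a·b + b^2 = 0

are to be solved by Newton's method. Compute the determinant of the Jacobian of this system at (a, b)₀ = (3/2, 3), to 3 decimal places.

J = [[4·a, -1], [-8·a + b, a + 2·b]].
At the point, J = [[6.000, -1.000], [-9.000, 7.500]].
det J = 36.000.

36.000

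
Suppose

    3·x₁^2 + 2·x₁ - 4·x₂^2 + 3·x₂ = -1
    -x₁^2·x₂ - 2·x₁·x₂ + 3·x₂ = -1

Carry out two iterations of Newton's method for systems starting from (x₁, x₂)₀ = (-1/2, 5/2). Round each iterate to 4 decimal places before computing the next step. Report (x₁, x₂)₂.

(1.1434, 1.6003)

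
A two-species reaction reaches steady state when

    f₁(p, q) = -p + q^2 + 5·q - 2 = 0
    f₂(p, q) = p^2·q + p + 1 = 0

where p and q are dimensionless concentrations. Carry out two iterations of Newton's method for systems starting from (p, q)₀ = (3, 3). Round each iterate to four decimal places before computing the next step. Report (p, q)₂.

At (3, 3): F = (19.0000, 31.0000).
Jacobian J = [[-1, 2·q + 5], [2·p·q + 1, p^2]].
At the point, J = [[-1.0000, 11.0000], [19.0000, 9.0000]] (det J = -218.0000).
Solving J·Δ = −F gives Δ = (-0.7798, -1.7982).
Then the next iterate is (p, q)₁ = (2.2202, 1.2018).
Round to (2.2202, 1.2018) and repeat: F = (3.233123, 9.144218), J = [[-1.0000, 7.4036], [6.336473, 4.929288]].
Δ = (-0.9985, -0.5716), so (p, q)₂ = (1.2217, 0.6302).

(1.2217, 0.6302)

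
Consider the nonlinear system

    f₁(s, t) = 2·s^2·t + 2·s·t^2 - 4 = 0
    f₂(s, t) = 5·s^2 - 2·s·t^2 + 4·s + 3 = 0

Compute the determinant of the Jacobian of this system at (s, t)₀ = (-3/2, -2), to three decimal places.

73.500

J = [[4·s·t + 2·t^2, 2·s^2 + 4·s·t], [10·s - 2·t^2 + 4, -4·s·t]].
At the point, J = [[20.000, 16.500], [-19.000, -12.000]].
det J = 73.500.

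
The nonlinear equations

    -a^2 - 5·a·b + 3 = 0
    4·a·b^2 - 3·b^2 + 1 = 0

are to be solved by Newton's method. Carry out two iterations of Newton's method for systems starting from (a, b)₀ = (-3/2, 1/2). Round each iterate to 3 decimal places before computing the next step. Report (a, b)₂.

At (-3/2, 1/2): F = (4.500, -1.250).
Jacobian J = [[-2·a - 5·b, -5·a], [4·b^2, 8·a·b - 6·b]].
At the point, J = [[0.500, 7.500], [1.000, -9.000]] (det J = -12.000).
Solving J·Δ = −F gives Δ = (-2.594, -0.427).
Then the next iterate is (a, b)₁ = (-4.094, 0.073).
Round to (-4.094, 0.073) and repeat: F = (-12.26653, 0.89675), J = [[7.823, 20.470], [0.02132, -2.82890]].
Δ = (0.724, 0.322), so (a, b)₂ = (-3.370, 0.395).

(-3.370, 0.395)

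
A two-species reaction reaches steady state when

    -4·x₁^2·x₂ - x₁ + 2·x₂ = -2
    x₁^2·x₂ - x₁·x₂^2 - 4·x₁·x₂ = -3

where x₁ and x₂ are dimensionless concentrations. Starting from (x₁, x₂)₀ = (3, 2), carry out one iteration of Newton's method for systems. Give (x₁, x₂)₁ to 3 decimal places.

At (3, 2): F = (-69.000, -15.000).
Jacobian J = [[-8·x₁·x₂ - 1, -4·x₁^2 + 2], [2·x₁·x₂ - x₂^2 - 4·x₂, x₁^2 - 2·x₁·x₂ - 4·x₁]].
At the point, J = [[-49.000, -34.000], [0.000, -15.000]] (det J = 735.000).
Solving J·Δ = −F gives Δ = (-0.714, -1.000).
Then the next iterate is (x₁, x₂)₁ = (2.286, 1.000).

(2.286, 1.000)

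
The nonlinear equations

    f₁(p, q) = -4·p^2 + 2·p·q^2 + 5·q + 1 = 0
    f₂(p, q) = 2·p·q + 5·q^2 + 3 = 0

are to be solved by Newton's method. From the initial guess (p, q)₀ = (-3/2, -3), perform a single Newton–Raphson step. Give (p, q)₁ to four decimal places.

At (-3/2, -3): F = (-50.0000, 57.0000).
Jacobian J = [[-8·p + 2·q^2, 4·p·q + 5], [2·q, 2·p + 10·q]].
At the point, J = [[30.0000, 23.0000], [-6.0000, -33.0000]] (det J = -852.0000).
Solving J·Δ = −F gives Δ = (0.3979, 1.6549).
Then the next iterate is (p, q)₁ = (-1.1021, -1.3451).

(-1.1021, -1.3451)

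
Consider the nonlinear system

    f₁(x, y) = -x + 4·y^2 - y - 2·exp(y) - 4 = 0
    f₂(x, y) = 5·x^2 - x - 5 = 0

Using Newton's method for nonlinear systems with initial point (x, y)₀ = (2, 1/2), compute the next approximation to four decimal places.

(1.3158, -26.7766)

At (2, 1/2): F = (-8.797443, 13.0000).
Jacobian J = [[-1, 8·y - 2·exp(y) - 1], [10·x - 1, 0]].
At the point, J = [[-1.0000, -0.297443], [19.0000, 0.0000]] (det J = 5.651408).
Solving J·Δ = −F gives Δ = (-0.6842, -27.2766).
Then the next iterate is (x, y)₁ = (1.3158, -26.7766).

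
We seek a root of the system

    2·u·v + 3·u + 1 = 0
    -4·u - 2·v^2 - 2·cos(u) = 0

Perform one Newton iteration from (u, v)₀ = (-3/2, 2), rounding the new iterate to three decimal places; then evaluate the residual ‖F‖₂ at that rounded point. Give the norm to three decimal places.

2.411

At (-3/2, 2): F = (-9.500, -2.14147).
Jacobian J = [[2·v + 3, 2·u], [2·sin(u) - 4, -4·v]].
At the point, J = [[7.000, -3.000], [-5.99499, -8.000]] (det J = -73.98497).
Solving J·Δ = −F gives Δ = (0.940, -0.972).
Then the next iterate is (u, v)₁ = (-0.560, 1.028).
Re-evaluating at (-0.560, 1.028): F = (-1.83136, -1.56808), so ‖F‖₂ = 2.411.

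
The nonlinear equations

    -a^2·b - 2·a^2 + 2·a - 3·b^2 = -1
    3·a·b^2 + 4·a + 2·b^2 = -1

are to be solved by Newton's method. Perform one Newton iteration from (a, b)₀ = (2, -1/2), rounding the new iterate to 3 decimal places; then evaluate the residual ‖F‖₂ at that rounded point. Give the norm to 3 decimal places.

At (2, -1/2): F = (-1.750, 11.000).
Jacobian J = [[-2·a·b - 4·a + 2, -a^2 - 6·b], [3·b^2 + 4, 6·a·b + 4·b]].
At the point, J = [[-4.000, -1.000], [4.750, -8.000]] (det J = 36.750).
Solving J·Δ = −F gives Δ = (-0.680, 0.971).
Then the next iterate is (a, b)₁ = (1.320, 0.471).
Re-evaluating at (1.320, 0.471): F = (-1.33099, 7.60217), so ‖F‖₂ = 7.718.

7.718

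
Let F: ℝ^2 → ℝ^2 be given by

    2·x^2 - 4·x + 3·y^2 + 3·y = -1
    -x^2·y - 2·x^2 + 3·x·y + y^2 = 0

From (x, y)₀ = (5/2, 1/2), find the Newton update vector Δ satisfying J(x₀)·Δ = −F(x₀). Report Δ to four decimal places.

(-1.0401, 0.0818)

At (5/2, 1/2): F = (5.7500, -11.6250).
Jacobian J = [[4·x - 4, 6·y + 3], [-2·x·y - 4·x + 3·y, -x^2 + 3·x + 2·y]].
At the point, J = [[6.0000, 6.0000], [-11.0000, 2.2500]] (det J = 79.5000).
Solving J·Δ = −F gives Δ = (-1.0401, 0.0818).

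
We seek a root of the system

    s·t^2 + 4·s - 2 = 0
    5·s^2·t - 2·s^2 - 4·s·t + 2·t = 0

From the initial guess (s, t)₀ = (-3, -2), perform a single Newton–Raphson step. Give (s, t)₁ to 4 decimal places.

(-2.7992, 0.0328)

At (-3, -2): F = (-26.0000, -136.0000).
Jacobian J = [[t^2 + 4, 2·s·t], [10·s·t - 4·s - 4·t, 5·s^2 - 4·s + 2]].
At the point, J = [[8.0000, 12.0000], [80.0000, 59.0000]] (det J = -488.0000).
Solving J·Δ = −F gives Δ = (0.2008, 2.0328).
Then the next iterate is (s, t)₁ = (-2.7992, 0.0328).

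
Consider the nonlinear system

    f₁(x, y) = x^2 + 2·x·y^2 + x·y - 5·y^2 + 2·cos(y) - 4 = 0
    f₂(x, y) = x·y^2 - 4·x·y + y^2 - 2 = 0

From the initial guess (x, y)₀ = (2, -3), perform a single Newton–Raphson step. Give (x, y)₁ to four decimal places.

(2.0534, -1.0723)

At (2, -3): F = (-16.979985, 49.0000).
Jacobian J = [[2·x + 2·y^2 + y, 4·x·y + x - 10·y - 2·sin(y)], [y^2 - 4·y, 2·x·y - 4·x + 2·y]].
At the point, J = [[19.0000, 8.282240], [21.0000, -26.0000]] (det J = -667.927040).
Solving J·Δ = −F gives Δ = (0.0534, 1.9277).
Then the next iterate is (x, y)₁ = (2.0534, -1.0723).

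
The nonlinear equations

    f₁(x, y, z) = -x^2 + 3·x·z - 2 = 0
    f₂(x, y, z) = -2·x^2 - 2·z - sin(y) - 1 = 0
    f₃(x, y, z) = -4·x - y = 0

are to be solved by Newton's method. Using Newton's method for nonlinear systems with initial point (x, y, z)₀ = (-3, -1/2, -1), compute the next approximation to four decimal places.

At (-3, -1/2, -1): F = (-2.0000, -16.520574, 12.5000).
Jacobian J = [[-2·x + 3·z, 0, 3·x], [-4·x, -cos(y), -2], [-4, -1, 0]].
At the point, J = [[3.0000, 0.0000, -9.0000], [12.0000, -0.877583, -2.0000], [-4.0000, -1.0000, 0.0000]] (det J = 133.592972).
Solving J·Δ = −F gives Δ = (1.8221, 5.2118, 0.3851).
Then the next iterate is (x, y, z)₁ = (-1.1779, 4.7118, -0.6149).

(-1.1779, 4.7118, -0.6149)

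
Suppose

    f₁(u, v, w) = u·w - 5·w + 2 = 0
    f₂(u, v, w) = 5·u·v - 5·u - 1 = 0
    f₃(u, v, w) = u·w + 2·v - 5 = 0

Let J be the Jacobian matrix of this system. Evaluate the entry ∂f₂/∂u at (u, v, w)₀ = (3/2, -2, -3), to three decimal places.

∂f₂/∂u = 5·v - 5.
At (3/2, -2, -3) this is -15.000.

-15.000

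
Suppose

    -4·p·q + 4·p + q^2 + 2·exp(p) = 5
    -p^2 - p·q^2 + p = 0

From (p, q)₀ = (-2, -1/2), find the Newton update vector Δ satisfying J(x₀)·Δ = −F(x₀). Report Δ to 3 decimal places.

At (-2, -1/2): F = (-16.47933, -5.500).
Jacobian J = [[-4·q + 2·exp(p) + 4, -4·p + 2·q], [-2·p - q^2 + 1, -2·p·q]].
At the point, J = [[6.27067, 7.000], [4.750, -2.000]] (det J = -45.79134).
Solving J·Δ = −F gives Δ = (1.561, 0.956).

(1.561, 0.956)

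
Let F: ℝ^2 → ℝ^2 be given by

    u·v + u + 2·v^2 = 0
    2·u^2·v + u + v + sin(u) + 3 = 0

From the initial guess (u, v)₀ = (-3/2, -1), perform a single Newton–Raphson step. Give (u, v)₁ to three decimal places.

At (-3/2, -1): F = (2.000, -4.99749).
Jacobian J = [[v + 1, u + 4·v], [4·u·v + cos(u) + 1, 2·u^2 + 1]].
At the point, J = [[0.000, -5.500], [7.07074, 5.500]] (det J = 38.88905).
Solving J·Δ = −F gives Δ = (0.424, 0.364).
Then the next iterate is (u, v)₁ = (-1.076, -0.636).

(-1.076, -0.636)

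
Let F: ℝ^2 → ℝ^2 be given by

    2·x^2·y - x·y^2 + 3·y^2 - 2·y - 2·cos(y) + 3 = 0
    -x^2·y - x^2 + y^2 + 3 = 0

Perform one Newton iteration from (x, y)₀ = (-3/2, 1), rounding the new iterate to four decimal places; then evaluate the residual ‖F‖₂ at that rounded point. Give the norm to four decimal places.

2.4636

At (-3/2, 1): F = (8.919395, -0.5000).
Jacobian J = [[4·x·y - y^2, 2·x^2 - 2·x·y + 6·y + 2·sin(y) - 2], [-2·x·y - 2·x, -x^2 + 2·y]].
At the point, J = [[-7.0000, 13.182942], [6.0000, -0.2500]] (det J = -77.347652).
Solving J·Δ = −F gives Δ = (0.0564, -0.6466).
Then the next iterate is (x, y)₁ = (-1.4436, 0.3534).
Re-evaluating at (-1.4436, 0.3534): F = (2.444723, 0.304432), so ‖F‖₂ = 2.4636.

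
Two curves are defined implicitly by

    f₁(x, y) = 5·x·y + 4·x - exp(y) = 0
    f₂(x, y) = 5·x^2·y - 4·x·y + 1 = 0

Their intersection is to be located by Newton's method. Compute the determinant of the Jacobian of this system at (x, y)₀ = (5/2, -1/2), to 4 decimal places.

156.7564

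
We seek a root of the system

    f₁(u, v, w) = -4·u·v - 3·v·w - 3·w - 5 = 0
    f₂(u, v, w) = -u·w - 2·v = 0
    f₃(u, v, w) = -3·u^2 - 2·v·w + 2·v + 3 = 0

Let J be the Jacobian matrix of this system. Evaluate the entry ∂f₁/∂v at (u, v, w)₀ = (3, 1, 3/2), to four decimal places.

-16.5000

∂f₁/∂v = -4·u - 3·w.
At (3, 1, 3/2) this is -16.5000.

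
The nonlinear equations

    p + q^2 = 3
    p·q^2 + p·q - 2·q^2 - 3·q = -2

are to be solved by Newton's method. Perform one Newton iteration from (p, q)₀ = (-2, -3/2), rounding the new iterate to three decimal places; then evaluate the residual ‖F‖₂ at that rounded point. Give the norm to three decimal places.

At (-2, -3/2): F = (-2.750, 0.500).
Jacobian J = [[1, 2·q], [q^2 + q, 2·p·q + p - 4·q - 3]].
At the point, J = [[1.000, -3.000], [0.750, 7.000]] (det J = 9.250).
Solving J·Δ = −F gives Δ = (1.919, -0.277).
Then the next iterate is (p, q)₁ = (-0.081, -1.777).
Re-evaluating at (-0.081, -1.777): F = (0.07673, 0.90370), so ‖F‖₂ = 0.907.

0.907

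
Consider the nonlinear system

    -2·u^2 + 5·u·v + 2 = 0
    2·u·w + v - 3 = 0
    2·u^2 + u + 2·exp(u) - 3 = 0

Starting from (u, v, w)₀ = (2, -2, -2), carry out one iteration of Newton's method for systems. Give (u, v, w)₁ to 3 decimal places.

At (2, -2, -2): F = (-26.000, -13.000, 21.77811).
Jacobian J = [[-4·u + 5·v, 5·u, 0], [2·w, 1, 2·u], [4·u + 2·exp(u) + 1, 0, 0]].
At the point, J = [[-18.000, 10.000, 0.000], [-4.000, 1.000, 4.000], [23.77811, 0.000, 0.000]] (det J = 951.12449).
Solving J·Δ = −F gives Δ = (-0.916, 0.951, 2.096).
Then the next iterate is (u, v, w)₁ = (1.084, -1.049, 0.096).

(1.084, -1.049, 0.096)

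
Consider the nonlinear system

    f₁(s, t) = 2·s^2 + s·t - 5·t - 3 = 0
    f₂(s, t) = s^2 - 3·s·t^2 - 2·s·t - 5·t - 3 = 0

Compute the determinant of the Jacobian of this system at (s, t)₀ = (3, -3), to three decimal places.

J = [[4·s + t, s - 5], [2·s - 3·t^2 - 2·t, -6·s·t - 2·s - 5]].
At the point, J = [[9.000, -2.000], [-15.000, 43.000]].
det J = 357.000.

357.000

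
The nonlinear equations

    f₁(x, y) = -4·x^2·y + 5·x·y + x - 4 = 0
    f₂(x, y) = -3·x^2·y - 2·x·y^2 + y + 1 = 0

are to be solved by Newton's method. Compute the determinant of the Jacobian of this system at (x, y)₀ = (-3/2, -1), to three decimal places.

6.500

J = [[-8·x·y + 5·y + 1, -4·x^2 + 5·x], [-6·x·y - 2·y^2, -3·x^2 - 4·x·y + 1]].
At the point, J = [[-16.000, -16.500], [-11.000, -11.750]].
det J = 6.500.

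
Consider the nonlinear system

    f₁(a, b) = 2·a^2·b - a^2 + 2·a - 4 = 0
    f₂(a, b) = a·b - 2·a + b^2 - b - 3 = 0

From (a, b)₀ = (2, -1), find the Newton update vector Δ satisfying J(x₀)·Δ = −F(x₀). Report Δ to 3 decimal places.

(-2.000, -1.000)

At (2, -1): F = (-12.000, -7.000).
Jacobian J = [[4·a·b - 2·a + 2, 2·a^2], [b - 2, a + 2·b - 1]].
At the point, J = [[-10.000, 8.000], [-3.000, -1.000]] (det J = 34.000).
Solving J·Δ = −F gives Δ = (-2.000, -1.000).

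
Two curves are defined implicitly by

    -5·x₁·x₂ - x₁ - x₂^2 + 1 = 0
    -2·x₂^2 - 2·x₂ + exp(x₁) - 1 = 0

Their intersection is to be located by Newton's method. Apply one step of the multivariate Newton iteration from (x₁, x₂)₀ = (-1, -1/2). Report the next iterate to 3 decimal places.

At (-1, -1/2): F = (-0.750, -0.13212).
Jacobian J = [[-5·x₂ - 1, -5·x₁ - 2·x₂], [exp(x₁), -4·x₂ - 2]].
At the point, J = [[1.500, 6.000], [0.36788, 0.000]] (det J = -2.20728).
Solving J·Δ = −F gives Δ = (0.359, 0.035).
Then the next iterate is (x₁, x₂)₁ = (-0.641, -0.465).

(-0.641, -0.465)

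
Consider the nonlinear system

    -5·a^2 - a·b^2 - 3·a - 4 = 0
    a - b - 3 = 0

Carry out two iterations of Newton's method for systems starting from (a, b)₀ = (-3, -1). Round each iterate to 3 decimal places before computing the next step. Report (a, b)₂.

(-1.257, -4.257)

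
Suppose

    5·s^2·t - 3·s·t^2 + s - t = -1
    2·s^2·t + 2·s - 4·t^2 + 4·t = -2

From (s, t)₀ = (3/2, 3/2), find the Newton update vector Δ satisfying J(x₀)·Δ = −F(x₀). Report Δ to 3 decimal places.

At (3/2, 3/2): F = (7.750, 8.750).
Jacobian J = [[10·s·t - 3·t^2 + 1, 5·s^2 - 6·s·t - 1], [4·s·t + 2, 2·s^2 - 8·t + 4]].
At the point, J = [[16.750, -3.250], [11.000, -3.500]] (det J = -22.875).
Solving J·Δ = −F gives Δ = (0.057, 2.680).

(0.057, 2.680)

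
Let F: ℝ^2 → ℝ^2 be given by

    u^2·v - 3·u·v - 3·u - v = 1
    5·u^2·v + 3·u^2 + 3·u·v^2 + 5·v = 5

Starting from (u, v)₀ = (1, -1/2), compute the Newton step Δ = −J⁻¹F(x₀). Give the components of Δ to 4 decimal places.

(-2.9592, 1.6327)

At (1, -1/2): F = (-2.5000, -6.2500).
Jacobian J = [[2·u·v - 3·v - 3, u^2 - 3·u - 1], [10·u·v + 6·u + 3·v^2, 5·u^2 + 6·u·v + 5]].
At the point, J = [[-2.5000, -3.0000], [1.7500, 7.0000]] (det J = -12.2500).
Solving J·Δ = −F gives Δ = (-2.9592, 1.6327).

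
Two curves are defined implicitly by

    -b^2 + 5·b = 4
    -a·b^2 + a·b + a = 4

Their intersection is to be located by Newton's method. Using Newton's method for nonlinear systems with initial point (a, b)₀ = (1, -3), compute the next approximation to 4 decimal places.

(1.2562, -0.4545)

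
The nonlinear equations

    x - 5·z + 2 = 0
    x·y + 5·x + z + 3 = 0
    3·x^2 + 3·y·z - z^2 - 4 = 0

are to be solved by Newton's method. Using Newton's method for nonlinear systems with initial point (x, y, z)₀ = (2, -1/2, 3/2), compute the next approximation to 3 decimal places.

(44.190, -106.048, 9.238)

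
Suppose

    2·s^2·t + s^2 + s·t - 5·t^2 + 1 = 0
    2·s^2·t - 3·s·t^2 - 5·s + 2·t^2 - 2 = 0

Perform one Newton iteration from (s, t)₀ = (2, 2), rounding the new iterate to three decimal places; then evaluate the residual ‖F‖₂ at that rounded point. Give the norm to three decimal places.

At (2, 2): F = (5.000, -12.000).
Jacobian J = [[4·s·t + 2·s + t, 2·s^2 + s - 10·t], [4·s·t - 3·t^2 - 5, 2·s^2 - 6·s·t + 4·t]].
At the point, J = [[22.000, -10.000], [-1.000, -8.000]] (det J = -186.000).
Solving J·Δ = −F gives Δ = (-0.860, -1.392).
Then the next iterate is (s, t)₁ = (1.140, 0.608).
Re-evaluating at (1.140, 0.608): F = (2.72471, -6.64461), so ‖F‖₂ = 7.182.

7.182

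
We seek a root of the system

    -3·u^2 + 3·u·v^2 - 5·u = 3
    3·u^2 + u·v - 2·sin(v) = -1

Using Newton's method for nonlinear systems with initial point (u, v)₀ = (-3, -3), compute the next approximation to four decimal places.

(-1.2480, -2.5200)

At (-3, -3): F = (-96.0000, 37.282240).
Jacobian J = [[-6·u + 3·v^2 - 5, 6·u·v], [6·u + v, u - 2·cos(v)]].
At the point, J = [[40.0000, 54.0000], [-21.0000, -1.020015]] (det J = 1093.199400).
Solving J·Δ = −F gives Δ = (1.7520, 0.4800).
Then the next iterate is (u, v)₁ = (-1.2480, -2.5200).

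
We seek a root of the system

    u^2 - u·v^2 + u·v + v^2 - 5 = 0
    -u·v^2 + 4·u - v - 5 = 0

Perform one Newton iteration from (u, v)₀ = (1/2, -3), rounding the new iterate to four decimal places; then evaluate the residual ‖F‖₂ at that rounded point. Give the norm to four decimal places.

3.7471

At (1/2, -3): F = (-1.7500, -4.5000).
Jacobian J = [[2·u - v^2 + v, -2·u·v + u + 2·v], [-v^2 + 4, -2·u·v - 1]].
At the point, J = [[-11.0000, -2.5000], [-5.0000, 2.0000]] (det J = -34.5000).
Solving J·Δ = −F gives Δ = (-0.4275, 1.1812).
Then the next iterate is (u, v)₁ = (0.0725, -1.8188).
Re-evaluating at (0.0725, -1.8188): F = (-2.058406, -3.131032), so ‖F‖₂ = 3.7471.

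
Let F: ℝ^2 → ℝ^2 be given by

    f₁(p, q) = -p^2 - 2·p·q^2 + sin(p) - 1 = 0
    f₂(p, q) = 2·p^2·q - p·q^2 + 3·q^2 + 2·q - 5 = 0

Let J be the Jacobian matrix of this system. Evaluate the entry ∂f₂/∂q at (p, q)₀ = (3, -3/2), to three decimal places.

20.000

∂f₂/∂q = 2·p^2 - 2·p·q + 6·q + 2.
At (3, -3/2) this is 20.000.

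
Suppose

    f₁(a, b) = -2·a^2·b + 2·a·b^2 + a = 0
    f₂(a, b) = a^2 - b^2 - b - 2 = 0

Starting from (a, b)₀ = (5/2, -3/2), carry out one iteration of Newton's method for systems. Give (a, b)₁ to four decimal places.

At (5/2, -3/2): F = (32.5000, 3.5000).
Jacobian J = [[-4·a·b + 2·b^2 + 1, -2·a^2 + 4·a·b], [2·a, -2·b - 1]].
At the point, J = [[20.5000, -27.5000], [5.0000, 2.0000]] (det J = 178.5000).
Solving J·Δ = −F gives Δ = (-0.9034, 0.5084).
Then the next iterate is (a, b)₁ = (1.5966, -0.9916).

(1.5966, -0.9916)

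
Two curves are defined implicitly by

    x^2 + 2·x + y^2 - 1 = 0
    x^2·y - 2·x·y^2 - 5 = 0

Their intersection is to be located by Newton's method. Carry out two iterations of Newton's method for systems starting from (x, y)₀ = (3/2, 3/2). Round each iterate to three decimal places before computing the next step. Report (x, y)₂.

(5.500, -37.500)

At (3/2, 3/2): F = (6.500, -8.375).
Jacobian J = [[2·x + 2, 2·y], [2·x·y - 2·y^2, x^2 - 4·x·y]].
At the point, J = [[5.000, 3.000], [0.000, -6.750]] (det J = -33.750).
Solving J·Δ = −F gives Δ = (-0.556, -1.241).
Then the next iterate is (x, y)₁ = (0.944, 0.259).
Round to (0.944, 0.259) and repeat: F = (1.84622, -4.89584), J = [[3.888, 0.518], [0.35483, -0.08685]].
Δ = (4.556, -37.759), so (x, y)₂ = (5.500, -37.500).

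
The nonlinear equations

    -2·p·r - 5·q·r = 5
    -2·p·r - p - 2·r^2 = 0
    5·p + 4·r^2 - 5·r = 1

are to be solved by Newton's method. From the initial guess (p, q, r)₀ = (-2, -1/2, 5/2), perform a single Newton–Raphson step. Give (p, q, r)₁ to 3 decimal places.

(-1.975, 0.334, 2.392)

At (-2, -1/2, 5/2): F = (11.250, -0.500, 1.500).
Jacobian J = [[-2·r, -5·r, -2·p - 5·q], [-2·r - 1, 0, -2·p - 4·r], [5, 0, 8·r - 5]].
At the point, J = [[-5.000, -12.500, 6.500], [-6.000, 0.000, -6.000], [5.000, 0.000, 15.000]] (det J = -750.000).
Solving J·Δ = −F gives Δ = (0.025, 0.834, -0.108).
Then the next iterate is (p, q, r)₁ = (-1.975, 0.334, 2.392).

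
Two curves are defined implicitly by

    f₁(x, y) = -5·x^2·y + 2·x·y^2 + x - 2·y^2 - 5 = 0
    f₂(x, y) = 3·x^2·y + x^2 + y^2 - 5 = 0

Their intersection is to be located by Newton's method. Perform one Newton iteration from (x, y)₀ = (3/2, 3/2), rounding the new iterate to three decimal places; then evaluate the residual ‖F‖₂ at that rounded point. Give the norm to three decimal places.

At (3/2, 3/2): F = (-18.125, 9.625).
Jacobian J = [[-10·x·y + 2·y^2 + 1, -5·x^2 + 4·x·y - 4·y], [6·x·y + 2·x, 3·x^2 + 2·y]].
At the point, J = [[-17.000, -8.250], [16.500, 9.750]] (det J = -29.625).
Solving J·Δ = −F gives Δ = (-3.285, 4.572).
Then the next iterate is (x, y)₁ = (-1.785, 6.072).
Re-evaluating at (-1.785, 6.072): F = (-308.88015, 93.09568), so ‖F‖₂ = 322.605.

322.605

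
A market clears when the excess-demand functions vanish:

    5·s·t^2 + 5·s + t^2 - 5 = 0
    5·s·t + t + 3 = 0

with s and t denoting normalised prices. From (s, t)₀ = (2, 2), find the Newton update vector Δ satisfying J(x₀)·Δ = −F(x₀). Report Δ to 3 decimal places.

(-3.400, 0.818)

At (2, 2): F = (49.000, 25.000).
Jacobian J = [[5·t^2 + 5, 10·s·t + 2·t], [5·t, 5·s + 1]].
At the point, J = [[25.000, 44.000], [10.000, 11.000]] (det J = -165.000).
Solving J·Δ = −F gives Δ = (-3.400, 0.818).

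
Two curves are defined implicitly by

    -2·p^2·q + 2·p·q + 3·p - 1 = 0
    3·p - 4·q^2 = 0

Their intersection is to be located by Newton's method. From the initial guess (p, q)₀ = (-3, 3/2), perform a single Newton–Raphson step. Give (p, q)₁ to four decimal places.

(-2.4444, 0.1389)

At (-3, 3/2): F = (-46.0000, -18.0000).
Jacobian J = [[-4·p·q + 2·q + 3, -2·p^2 + 2·p], [3, -8·q]].
At the point, J = [[24.0000, -24.0000], [3.0000, -12.0000]] (det J = -216.0000).
Solving J·Δ = −F gives Δ = (0.5556, -1.3611).
Then the next iterate is (p, q)₁ = (-2.4444, 0.1389).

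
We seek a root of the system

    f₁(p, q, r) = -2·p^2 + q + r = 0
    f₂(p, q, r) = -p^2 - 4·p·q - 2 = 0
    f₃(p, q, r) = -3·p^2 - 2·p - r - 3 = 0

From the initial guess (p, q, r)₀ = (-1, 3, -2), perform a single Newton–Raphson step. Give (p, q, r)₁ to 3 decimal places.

At (-1, 3, -2): F = (-1.000, 9.000, -2.000).
Jacobian J = [[-4·p, 1, 1], [-2·p - 4·q, -4·p, 0], [-6·p - 2, 0, -1]].
At the point, J = [[4.000, 1.000, 1.000], [-10.000, 4.000, 0.000], [4.000, 0.000, -1.000]] (det J = -42.000).
Solving J·Δ = −F gives Δ = (0.500, -1.000, 0.000).
Then the next iterate is (p, q, r)₁ = (-0.500, 2.000, -2.000).

(-0.500, 2.000, -2.000)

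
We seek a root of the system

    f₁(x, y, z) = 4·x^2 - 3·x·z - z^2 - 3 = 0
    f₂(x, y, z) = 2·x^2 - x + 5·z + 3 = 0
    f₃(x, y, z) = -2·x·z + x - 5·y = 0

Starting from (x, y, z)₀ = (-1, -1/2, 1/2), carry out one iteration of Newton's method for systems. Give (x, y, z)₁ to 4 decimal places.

(-1.1533, -0.7413, -1.3533)

At (-1, -1/2, 1/2): F = (2.2500, 8.5000, 2.5000).
Jacobian J = [[8·x - 3·z, 0, -3·x - 2·z], [4·x - 1, 0, 5], [-2·z + 1, -5, -2·x]].
At the point, J = [[-9.5000, 0.0000, 2.0000], [-5.0000, 0.0000, 5.0000], [0.0000, -5.0000, 2.0000]] (det J = -187.5000).
Solving J·Δ = −F gives Δ = (-0.1533, -0.2413, -1.8533).
Then the next iterate is (x, y, z)₁ = (-1.1533, -0.7413, -1.3533).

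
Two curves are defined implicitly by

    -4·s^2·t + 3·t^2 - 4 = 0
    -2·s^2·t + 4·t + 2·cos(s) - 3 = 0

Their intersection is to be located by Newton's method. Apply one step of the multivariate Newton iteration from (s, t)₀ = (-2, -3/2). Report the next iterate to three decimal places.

(-2.333, -0.110)

At (-2, -3/2): F = (26.750, 2.16771).
Jacobian J = [[-8·s·t, -4·s^2 + 6·t], [-4·s·t - 2·sin(s), -2·s^2 + 4]].
At the point, J = [[-24.000, -25.000], [-10.18141, -4.000]] (det J = -158.53513).
Solving J·Δ = −F gives Δ = (-0.333, 1.390).
Then the next iterate is (s, t)₁ = (-2.333, -0.110).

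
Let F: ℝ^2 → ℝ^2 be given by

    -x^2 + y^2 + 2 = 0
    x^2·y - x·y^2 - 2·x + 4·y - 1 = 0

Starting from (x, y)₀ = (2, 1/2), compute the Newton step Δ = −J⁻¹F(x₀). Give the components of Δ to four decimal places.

(-0.3789, 0.2342)

At (2, 1/2): F = (-1.7500, -1.5000).
Jacobian J = [[-2·x, 2·y], [2·x·y - y^2 - 2, x^2 - 2·x·y + 4]].
At the point, J = [[-4.0000, 1.0000], [-0.2500, 6.0000]] (det J = -23.7500).
Solving J·Δ = −F gives Δ = (-0.3789, 0.2342).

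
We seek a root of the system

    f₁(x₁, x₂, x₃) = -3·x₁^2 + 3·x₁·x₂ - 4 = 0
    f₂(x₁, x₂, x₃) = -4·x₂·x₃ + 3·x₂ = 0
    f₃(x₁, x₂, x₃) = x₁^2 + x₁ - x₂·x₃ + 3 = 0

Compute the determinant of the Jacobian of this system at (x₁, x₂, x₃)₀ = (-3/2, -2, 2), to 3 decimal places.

J = [[-6·x₁ + 3·x₂, 3·x₁, 0], [0, -4·x₃ + 3, -4·x₂], [2·x₁ + 1, -x₃, -x₂]].
At the point, J = [[3.000, -4.500, 0.000], [0.000, -5.000, 8.000], [-2.000, -2.000, 2.000]].
det J = 90.000.

90.000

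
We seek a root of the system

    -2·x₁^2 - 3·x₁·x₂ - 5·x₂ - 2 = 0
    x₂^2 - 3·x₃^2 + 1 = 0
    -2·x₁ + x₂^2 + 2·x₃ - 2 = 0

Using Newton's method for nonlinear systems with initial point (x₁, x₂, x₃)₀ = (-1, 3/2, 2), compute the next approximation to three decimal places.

At (-1, 3/2, 2): F = (-7.000, -8.750, 6.250).
Jacobian J = [[-4·x₁ - 3·x₂, -3·x₁ - 5, 0], [0, 2·x₂, -6·x₃], [-2, 2·x₂, 2]].
At the point, J = [[-0.500, -2.000, 0.000], [0.000, 3.000, -12.000], [-2.000, 3.000, 2.000]] (det J = -69.000).
Solving J·Δ = −F gives Δ = (-2.594, -2.851, -1.442).
Then the next iterate is (x₁, x₂, x₃)₁ = (-3.594, -1.351, 0.558).

(-3.594, -1.351, 0.558)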